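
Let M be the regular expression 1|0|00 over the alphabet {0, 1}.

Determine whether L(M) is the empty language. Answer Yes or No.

The string 0 matches the expression, so it belongs to L(M).
Since L(M) contains at least one string, it is not empty.

No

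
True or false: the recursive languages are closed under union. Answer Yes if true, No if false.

Run a decider for L₁ and then a decider for L₂ on the input and accept if either accepts; both sub-runs halt, so this is again a decider.
So the recursive languages are closed under union.

Yes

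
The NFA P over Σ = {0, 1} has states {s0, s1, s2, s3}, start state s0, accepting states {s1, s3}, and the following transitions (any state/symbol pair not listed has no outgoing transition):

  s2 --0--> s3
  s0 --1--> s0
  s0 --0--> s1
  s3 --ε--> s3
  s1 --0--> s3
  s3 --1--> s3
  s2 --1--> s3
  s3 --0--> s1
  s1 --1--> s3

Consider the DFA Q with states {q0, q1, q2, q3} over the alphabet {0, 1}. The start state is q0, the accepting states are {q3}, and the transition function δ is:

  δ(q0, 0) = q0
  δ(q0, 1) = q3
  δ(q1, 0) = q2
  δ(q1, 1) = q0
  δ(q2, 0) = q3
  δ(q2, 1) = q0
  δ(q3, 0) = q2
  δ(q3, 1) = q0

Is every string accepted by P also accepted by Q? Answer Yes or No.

The string 0 is in L(P) but not in L(Q).
So L(P) ⊄ L(Q).

No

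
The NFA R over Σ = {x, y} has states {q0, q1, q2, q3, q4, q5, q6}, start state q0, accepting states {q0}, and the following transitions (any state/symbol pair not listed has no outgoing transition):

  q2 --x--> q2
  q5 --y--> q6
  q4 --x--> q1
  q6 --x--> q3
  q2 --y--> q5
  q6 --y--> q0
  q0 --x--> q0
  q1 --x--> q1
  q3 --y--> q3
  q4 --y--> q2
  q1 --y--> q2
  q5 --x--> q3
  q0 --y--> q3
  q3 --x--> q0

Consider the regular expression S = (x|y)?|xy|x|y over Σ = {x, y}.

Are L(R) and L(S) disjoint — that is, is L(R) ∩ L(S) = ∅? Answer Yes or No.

The empty string ε is accepted by both R and S.
Hence L(R) ∩ L(S) ≠ ∅.

No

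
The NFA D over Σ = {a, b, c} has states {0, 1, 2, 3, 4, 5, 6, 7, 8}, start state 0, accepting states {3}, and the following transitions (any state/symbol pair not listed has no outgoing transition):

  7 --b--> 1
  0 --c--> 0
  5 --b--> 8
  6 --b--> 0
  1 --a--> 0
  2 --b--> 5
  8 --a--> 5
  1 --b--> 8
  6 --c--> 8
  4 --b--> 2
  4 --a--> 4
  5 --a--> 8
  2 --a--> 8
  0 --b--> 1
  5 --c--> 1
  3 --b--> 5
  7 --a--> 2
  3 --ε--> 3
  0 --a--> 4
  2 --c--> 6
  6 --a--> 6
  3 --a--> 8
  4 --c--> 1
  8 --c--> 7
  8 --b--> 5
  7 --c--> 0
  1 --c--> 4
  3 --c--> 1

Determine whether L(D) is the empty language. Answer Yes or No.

Yes

The states reachable from the start state are {0, 1, 2, 4, 5, 6, 7, 8}.
None of the accepting states {3} is reachable, so no string is accepted and L(D) = ∅.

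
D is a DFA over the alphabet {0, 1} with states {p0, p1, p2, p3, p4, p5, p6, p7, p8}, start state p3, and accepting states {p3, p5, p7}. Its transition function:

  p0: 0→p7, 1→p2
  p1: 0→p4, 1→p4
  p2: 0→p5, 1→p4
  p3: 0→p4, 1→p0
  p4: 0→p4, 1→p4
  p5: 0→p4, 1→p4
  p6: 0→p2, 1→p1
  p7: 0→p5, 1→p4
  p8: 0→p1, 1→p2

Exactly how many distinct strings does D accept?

The useful subgraph on states {p0, p2, p3, p5, p7} is acyclic, so L(D) is finite; the longest accepting path visits 4 useful states, giving maximum string length 3.
Counting accepting paths from p3 by length: 1 of length 0, 1 of length 2, 2 of length 3. Total 4.

4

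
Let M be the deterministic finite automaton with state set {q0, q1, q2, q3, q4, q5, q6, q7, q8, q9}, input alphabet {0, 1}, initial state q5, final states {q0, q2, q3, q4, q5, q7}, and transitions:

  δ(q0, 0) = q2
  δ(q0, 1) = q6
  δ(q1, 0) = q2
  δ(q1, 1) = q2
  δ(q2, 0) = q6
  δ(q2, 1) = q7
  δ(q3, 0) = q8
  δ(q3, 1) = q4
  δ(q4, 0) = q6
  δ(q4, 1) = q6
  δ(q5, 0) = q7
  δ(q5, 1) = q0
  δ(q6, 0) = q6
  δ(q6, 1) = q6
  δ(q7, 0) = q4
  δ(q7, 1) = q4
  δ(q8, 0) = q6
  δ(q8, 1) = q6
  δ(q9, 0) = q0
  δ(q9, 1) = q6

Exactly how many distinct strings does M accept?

9

The useful subgraph on states {q0, q2, q4, q5, q7} is acyclic, so L(M) is finite; the longest accepting path visits 5 useful states, giving maximum string length 4.
Counting accepting paths from q5 by length: 1 of length 0, 2 of length 1, 3 of length 2, 1 of length 3, 2 of length 4. Total 9.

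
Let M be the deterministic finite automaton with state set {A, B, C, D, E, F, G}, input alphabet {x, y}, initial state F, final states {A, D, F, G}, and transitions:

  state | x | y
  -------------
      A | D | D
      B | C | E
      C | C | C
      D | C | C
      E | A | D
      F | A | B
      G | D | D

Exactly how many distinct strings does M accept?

8

The useful subgraph on states {A, B, D, E, F} is acyclic, so L(M) is finite; the longest accepting path visits 5 useful states, giving maximum string length 4.
Counting accepting paths from F by length: 1 of length 0, 1 of length 1, 2 of length 2, 2 of length 3, 2 of length 4. Total 8.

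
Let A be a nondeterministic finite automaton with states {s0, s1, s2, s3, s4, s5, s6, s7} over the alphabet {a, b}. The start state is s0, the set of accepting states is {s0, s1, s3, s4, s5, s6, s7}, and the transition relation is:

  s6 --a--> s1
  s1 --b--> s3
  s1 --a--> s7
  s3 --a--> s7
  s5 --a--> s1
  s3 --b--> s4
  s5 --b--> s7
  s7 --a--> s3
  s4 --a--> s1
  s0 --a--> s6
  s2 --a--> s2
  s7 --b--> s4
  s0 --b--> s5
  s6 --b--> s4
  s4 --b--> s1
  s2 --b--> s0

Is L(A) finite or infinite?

infinite

State s1 is reachable from the start and can reach an accepting state, and it lies on the cycle s1 → s3 → s4 → s1.
Traversing that cycle any number of times yields accepted strings of unbounded length, so the language is infinite.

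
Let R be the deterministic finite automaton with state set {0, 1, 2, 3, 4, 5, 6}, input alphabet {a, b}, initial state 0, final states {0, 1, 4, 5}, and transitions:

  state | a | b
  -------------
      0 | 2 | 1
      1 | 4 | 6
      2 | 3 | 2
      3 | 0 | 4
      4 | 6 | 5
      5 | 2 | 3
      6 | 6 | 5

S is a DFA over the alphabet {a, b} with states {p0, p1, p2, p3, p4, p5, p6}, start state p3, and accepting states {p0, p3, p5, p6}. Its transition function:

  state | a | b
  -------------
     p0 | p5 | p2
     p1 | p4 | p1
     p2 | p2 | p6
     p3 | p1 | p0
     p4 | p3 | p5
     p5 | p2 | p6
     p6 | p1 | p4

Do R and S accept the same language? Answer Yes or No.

Yes

Exploring the product automaton R × S from the start pair (0, p3), following both machines on each input symbol, reaches 7 state pairs: (0, p3), (2, p1), (1, p0), (3, p4), (4, p5), (6, p2), (5, p6).
R accepts in {0, 1, 4, 5} and S accepts in {p0, p3, p5, p6}. In every reachable pair the two components are either both accepting — (0, p3), (1, p0), (4, p5), (5, p6) — or both non-accepting, so no string is accepted by exactly one of the machines: L(R) \ L(S) and L(S) \ L(R) are both empty.
Hence every string is accepted by R iff it is accepted by S, and the two languages coincide.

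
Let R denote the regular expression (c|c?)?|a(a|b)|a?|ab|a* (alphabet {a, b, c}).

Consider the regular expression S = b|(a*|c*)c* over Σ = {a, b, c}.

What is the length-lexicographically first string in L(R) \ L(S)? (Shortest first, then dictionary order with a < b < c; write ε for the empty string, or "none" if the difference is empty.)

ab

The string ab is accepted by R but not by S.
No shorter string lies in the difference, and ab is the lexicographically first length-2 string in L(R) \ L(S).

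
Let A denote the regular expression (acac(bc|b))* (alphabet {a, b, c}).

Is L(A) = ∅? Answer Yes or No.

No

The empty string ε matches the expression, so it belongs to L(A).
Since L(A) contains at least one string, it is not empty.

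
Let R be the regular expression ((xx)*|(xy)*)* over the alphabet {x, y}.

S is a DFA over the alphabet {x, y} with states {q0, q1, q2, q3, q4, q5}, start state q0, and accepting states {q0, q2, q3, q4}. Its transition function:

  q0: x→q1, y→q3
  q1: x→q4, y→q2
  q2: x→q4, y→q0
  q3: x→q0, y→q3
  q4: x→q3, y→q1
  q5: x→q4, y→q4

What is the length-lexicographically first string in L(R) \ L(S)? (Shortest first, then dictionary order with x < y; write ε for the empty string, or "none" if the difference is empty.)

xyxy

The string xyxy is accepted by R but not by S.
No shorter string lies in the difference, and xyxy is the lexicographically first length-4 string in L(R) \ L(S).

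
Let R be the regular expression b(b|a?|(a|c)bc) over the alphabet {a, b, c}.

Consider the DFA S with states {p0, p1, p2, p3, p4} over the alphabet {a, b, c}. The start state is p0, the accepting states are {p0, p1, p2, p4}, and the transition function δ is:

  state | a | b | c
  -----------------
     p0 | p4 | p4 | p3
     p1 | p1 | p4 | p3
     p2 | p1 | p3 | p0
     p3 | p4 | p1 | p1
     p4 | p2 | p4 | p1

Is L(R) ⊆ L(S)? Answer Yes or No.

Yes

Converting the expression R to a DFA (subset construction, then merging equivalent states) gives the minimal DFA with states {r0, r1, r2, r3, r4, r5, r6}, start state r0, accepting states {r2, r3, r4} and transitions r0: a→r1, b→r2, c→r1; r1: a→r1, b→r1, c→r1; r2: a→r3, b→r4, c→r5; r3: a→r1, b→r6, c→r1; r4: a→r1, b→r1, c→r1; r5: a→r1, b→r6, c→r1; r6: a→r1, b→r1, c→r4.
Exploring the product automaton R × S from the start pair (r0, p0), following both machines on each input symbol, reaches 13 state pairs: (r0, p0), (r1, p4), (r2, p4), (r1, p3), (r1, p2), (r1, p1), (r3, p2), (r4, p4), (r5, p1), (r1, p0), (r6, p3), (r6, p4), (r4, p1).
R accepts in {r2, r3, r4} and S accepts in {p0, p1, p2, p4}. The reachable pairs whose R-component is accepting are (r2, p4), (r3, p2), (r4, p4), (r4, p1); in each of them the S-component is accepting too, so the product for L(R) \ L(S) (R-component accepting, S-component rejecting) has no reachable accepting pair and the difference is empty.
Hence every string in L(R) is also in L(S).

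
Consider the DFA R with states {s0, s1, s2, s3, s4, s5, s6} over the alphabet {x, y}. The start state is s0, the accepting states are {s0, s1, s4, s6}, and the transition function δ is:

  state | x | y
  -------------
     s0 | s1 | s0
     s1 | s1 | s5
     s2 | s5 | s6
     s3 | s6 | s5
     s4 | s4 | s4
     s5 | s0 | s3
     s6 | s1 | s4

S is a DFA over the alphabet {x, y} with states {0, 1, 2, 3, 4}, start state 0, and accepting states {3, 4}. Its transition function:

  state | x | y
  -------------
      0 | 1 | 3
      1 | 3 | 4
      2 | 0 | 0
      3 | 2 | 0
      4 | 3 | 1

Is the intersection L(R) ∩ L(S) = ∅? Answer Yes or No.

The string y is accepted by both R and S.
Hence L(R) ∩ L(S) ≠ ∅.

No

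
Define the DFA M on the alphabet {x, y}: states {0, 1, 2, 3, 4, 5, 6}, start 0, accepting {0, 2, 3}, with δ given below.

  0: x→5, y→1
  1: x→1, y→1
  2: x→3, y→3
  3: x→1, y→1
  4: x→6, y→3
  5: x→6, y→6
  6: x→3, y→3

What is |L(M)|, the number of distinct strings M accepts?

The useful subgraph on states {0, 3, 5, 6} is acyclic, so L(M) is finite; the longest accepting path visits 4 useful states, giving maximum string length 3.
Counting accepting paths from 0 by length: 1 of length 0, 4 of length 3. Total 5.

5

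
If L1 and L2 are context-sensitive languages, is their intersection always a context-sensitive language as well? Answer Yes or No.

An LBA keeps a copy of the input on a second track, runs the LBA for L₁, and if that accepts restores the input and runs the LBA for L₂; linear space suffices, so L₁ ∩ L₂ is context-sensitive.
So the context-sensitive languages are closed under intersection.

Yes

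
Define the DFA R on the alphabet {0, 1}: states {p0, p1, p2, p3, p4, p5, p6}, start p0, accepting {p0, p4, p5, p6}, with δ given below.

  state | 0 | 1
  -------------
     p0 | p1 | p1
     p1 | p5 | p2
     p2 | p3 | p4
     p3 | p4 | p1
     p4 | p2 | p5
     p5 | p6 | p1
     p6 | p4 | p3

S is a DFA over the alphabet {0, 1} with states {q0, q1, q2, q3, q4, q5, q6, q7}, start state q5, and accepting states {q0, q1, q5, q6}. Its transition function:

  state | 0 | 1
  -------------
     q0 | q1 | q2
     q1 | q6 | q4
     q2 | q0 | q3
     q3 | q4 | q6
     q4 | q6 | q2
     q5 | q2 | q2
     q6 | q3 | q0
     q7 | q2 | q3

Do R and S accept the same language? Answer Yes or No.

Yes

Exploring the product automaton R × S from the start pair (p0, q5), following both machines on each input symbol, reaches 7 state pairs: (p0, q5), (p1, q2), (p5, q0), (p2, q3), (p6, q1), (p3, q4), (p4, q6).
R accepts in {p0, p4, p5, p6} and S accepts in {q0, q1, q5, q6}. In every reachable pair the two components are either both accepting — (p0, q5), (p5, q0), (p6, q1), (p4, q6) — or both non-accepting, so no string is accepted by exactly one of the machines: L(R) \ L(S) and L(S) \ L(R) are both empty.
Hence every string is accepted by R iff it is accepted by S, and the two languages coincide.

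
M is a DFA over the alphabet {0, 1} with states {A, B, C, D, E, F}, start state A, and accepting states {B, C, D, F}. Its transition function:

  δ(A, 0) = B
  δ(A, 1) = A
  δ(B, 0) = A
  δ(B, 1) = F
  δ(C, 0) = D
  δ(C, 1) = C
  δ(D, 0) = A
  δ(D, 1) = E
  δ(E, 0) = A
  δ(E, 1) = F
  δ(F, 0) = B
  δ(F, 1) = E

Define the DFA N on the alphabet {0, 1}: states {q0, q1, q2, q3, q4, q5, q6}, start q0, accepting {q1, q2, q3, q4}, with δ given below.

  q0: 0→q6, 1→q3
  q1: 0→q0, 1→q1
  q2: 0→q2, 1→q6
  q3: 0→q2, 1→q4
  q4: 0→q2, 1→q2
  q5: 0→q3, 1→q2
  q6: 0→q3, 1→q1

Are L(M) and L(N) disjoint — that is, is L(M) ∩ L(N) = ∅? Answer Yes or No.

No

The string 01 is accepted by both M and N.
Hence L(M) ∩ L(N) ≠ ∅.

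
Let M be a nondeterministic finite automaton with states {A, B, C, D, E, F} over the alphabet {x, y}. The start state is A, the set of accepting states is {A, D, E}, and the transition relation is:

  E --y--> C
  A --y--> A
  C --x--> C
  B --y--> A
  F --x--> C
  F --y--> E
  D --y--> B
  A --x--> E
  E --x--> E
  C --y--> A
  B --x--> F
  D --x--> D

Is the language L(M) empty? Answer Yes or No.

The empty string ε is accepted: the run A ends in the accepting state A.
Since at least one string is accepted, L(M) is not empty.

No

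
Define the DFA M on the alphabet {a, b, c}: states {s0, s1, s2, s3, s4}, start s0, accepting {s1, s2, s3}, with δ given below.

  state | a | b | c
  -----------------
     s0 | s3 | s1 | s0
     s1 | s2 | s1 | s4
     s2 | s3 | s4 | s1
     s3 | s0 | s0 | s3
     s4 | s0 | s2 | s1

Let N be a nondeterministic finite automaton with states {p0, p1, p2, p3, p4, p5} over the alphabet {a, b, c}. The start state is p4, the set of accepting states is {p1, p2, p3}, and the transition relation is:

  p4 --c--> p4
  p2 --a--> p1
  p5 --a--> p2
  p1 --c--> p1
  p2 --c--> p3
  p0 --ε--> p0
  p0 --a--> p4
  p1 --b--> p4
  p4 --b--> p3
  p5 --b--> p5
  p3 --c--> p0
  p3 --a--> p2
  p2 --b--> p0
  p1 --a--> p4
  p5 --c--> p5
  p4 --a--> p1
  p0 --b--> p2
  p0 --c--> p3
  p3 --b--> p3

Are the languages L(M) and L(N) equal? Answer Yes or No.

Yes

Exploring the product automaton M × N from the start pair (s0, p4), following both machines on each input symbol, reaches 5 state pairs: (s0, p4), (s3, p1), (s1, p3), (s2, p2), (s4, p0).
M accepts in {s1, s2, s3} and N accepts in {p1, p2, p3}. In every reachable pair the two components are either both accepting — (s3, p1), (s1, p3), (s2, p2) — or both non-accepting, so no string is accepted by exactly one of the machines: L(M) \ L(N) and L(N) \ L(M) are both empty.
Hence every string is accepted by M iff it is accepted by N, and the two languages coincide.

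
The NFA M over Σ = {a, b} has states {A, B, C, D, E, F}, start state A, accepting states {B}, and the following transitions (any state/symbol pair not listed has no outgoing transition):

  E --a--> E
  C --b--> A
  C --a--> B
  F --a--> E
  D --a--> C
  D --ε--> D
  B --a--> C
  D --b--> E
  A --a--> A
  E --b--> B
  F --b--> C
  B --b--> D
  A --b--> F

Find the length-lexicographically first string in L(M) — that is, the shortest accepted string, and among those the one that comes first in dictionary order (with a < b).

bab

A breadth-first search from A reaches an accepting state first via the path A → F → E → B on input bab.
No string of length < 3 is accepted (BFS exhausts all shorter strings without reaching an accepting state), and bab is the lexicographically least accepting string of length 3.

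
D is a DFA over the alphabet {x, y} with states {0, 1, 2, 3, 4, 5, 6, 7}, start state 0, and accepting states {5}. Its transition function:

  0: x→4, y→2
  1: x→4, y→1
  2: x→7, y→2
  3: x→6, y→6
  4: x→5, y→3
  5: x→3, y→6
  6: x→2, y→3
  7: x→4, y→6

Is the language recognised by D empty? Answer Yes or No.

No

The string xx is accepted: the run 0 → 4 → 5 ends in the accepting state 5.
Since at least one string is accepted, L(D) is not empty.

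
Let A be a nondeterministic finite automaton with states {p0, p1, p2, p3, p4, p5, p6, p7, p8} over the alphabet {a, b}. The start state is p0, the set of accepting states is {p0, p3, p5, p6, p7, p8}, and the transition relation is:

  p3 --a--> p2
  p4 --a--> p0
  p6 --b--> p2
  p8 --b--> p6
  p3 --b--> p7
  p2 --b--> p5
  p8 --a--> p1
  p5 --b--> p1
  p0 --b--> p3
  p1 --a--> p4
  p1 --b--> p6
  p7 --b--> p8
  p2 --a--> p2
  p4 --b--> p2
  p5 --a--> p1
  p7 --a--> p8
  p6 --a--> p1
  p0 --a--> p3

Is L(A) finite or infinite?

infinite

State p2 is reachable from the start and can reach an accepting state, and it lies on the cycle p2 → p2.
Traversing that cycle any number of times yields accepted strings of unbounded length, so the language is infinite.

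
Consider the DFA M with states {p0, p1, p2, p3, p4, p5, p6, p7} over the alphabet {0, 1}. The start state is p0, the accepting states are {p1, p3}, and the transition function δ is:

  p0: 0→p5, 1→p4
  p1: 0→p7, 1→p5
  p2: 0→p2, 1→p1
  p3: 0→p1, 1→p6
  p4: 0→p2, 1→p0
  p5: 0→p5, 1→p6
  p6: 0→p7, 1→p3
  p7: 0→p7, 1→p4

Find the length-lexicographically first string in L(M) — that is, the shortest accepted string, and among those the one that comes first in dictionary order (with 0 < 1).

A breadth-first search from p0 reaches an accepting state first via the path p0 → p5 → p6 → p3 on input 011.
No string of length < 3 is accepted (BFS exhausts all shorter strings without reaching an accepting state), and 011 is the lexicographically least accepting string of length 3.

011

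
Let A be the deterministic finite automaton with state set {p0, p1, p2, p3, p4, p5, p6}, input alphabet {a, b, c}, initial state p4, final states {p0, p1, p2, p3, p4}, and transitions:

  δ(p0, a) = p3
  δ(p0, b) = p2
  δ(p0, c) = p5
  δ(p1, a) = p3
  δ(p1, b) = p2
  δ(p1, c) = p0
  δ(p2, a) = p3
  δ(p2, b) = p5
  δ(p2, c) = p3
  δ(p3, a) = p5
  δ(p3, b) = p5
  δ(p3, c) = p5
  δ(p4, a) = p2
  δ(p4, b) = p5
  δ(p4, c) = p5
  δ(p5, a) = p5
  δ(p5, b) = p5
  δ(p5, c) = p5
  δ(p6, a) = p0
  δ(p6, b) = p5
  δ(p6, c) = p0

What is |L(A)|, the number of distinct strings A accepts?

The useful subgraph on states {p2, p3, p4} is acyclic, so L(A) is finite; the longest accepting path visits 3 useful states, giving maximum string length 2.
Counting accepting paths from p4 by length: 1 of length 0, 1 of length 1, 2 of length 2. Total 4.

4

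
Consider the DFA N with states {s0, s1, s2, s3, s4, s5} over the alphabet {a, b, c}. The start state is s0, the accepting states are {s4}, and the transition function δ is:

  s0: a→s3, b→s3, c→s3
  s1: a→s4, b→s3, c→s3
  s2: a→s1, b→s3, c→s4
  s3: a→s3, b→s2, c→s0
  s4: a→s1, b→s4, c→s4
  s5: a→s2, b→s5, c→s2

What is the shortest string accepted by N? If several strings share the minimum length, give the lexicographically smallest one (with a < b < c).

abc

A breadth-first search from s0 reaches an accepting state first via the path s0 → s3 → s2 → s4 on input abc.
No string of length < 3 is accepted (BFS exhausts all shorter strings without reaching an accepting state), and abc is the lexicographically least accepting string of length 3.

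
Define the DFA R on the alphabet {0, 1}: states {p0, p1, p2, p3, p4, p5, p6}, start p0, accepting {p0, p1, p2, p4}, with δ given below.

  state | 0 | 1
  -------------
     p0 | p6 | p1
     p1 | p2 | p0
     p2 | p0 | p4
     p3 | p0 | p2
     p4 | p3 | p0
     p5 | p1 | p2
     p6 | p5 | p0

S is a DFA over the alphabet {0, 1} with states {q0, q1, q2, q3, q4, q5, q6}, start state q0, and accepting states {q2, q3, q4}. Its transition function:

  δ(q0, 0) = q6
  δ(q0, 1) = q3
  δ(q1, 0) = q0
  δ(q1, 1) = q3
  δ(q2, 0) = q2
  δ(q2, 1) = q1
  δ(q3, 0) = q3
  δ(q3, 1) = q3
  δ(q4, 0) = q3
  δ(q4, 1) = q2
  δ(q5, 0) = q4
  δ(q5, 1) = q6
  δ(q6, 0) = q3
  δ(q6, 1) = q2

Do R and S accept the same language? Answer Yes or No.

The empty string ε is accepted by R but rejected by S.
So L(R) ≠ L(S).

No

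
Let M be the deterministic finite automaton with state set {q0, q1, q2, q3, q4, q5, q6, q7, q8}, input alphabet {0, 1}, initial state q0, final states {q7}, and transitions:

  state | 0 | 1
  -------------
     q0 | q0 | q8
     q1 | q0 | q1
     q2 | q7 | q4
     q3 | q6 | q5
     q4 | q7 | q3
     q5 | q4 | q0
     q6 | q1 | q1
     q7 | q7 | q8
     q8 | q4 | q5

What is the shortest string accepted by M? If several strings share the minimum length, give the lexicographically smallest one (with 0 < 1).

A breadth-first search from q0 reaches an accepting state first via the path q0 → q8 → q4 → q7 on input 100.
No string of length < 3 is accepted (BFS exhausts all shorter strings without reaching an accepting state), and 100 is the lexicographically least accepting string of length 3.

100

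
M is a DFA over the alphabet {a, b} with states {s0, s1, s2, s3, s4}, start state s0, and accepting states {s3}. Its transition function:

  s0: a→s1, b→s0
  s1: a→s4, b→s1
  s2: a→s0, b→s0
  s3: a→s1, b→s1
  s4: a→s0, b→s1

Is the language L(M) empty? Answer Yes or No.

Yes

The states reachable from the start state are {s0, s1, s4}.
None of the accepting states {s3} is reachable, so no string is accepted and L(M) = ∅.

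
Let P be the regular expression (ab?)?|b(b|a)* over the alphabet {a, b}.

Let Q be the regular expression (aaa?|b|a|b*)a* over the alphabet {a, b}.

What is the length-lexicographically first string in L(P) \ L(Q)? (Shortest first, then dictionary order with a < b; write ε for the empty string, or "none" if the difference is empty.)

ab

The string ab is accepted by P but not by Q.
No shorter string lies in the difference, and ab is the lexicographically first length-2 string in L(P) \ L(Q).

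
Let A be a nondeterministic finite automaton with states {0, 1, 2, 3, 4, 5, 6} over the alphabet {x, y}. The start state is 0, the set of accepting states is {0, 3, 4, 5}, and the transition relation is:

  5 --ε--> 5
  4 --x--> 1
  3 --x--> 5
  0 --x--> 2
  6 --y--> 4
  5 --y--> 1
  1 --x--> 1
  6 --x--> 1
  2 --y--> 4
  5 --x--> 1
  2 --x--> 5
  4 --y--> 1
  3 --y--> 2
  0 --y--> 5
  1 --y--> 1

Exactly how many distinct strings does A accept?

The useful subgraph on states {0, 2, 4, 5} is acyclic, so L(A) is finite; the longest accepting path visits 3 useful states, giving maximum string length 2.
Counting accepting paths from 0 by length: 1 of length 0, 1 of length 1, 2 of length 2. Total 4.

4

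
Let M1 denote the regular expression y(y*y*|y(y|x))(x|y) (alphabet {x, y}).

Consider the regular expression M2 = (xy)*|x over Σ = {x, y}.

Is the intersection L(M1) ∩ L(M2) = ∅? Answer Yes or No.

Converting the expression M1 to a DFA (subset construction, then merging equivalent states) gives the minimal DFA with states {r0, r1, r2, r3, r4, r5, r6}, start state r0, accepting states {r3, r4, r5, r6} and transitions r0: x→r1, y→r2; r1: x→r1, y→r1; r2: x→r3, y→r4; r3: x→r1, y→r1; r4: x→r5, y→r6; r5: x→r3, y→r3; r6: x→r3, y→r6.
Converting the expression M2 to a DFA (subset construction, then merging equivalent states) gives the minimal DFA with states {t0, t1, t2, t3, t4}, start state t0, accepting states {t0, t1, t3} and transitions t0: x→t1, y→t2; t1: x→t2, y→t3; t2: x→t2, y→t2; t3: x→t4, y→t2; t4: x→t2, y→t3.
Exploring the product automaton M1 × M2 from the start pair (r0, t0), following both machines on each input symbol, reaches 10 state pairs: (r0, t0), (r1, t1), (r2, t2), (r1, t2), (r1, t3), (r3, t2), (r4, t2), (r1, t4), (r5, t2), (r6, t2).
M1 accepts in {r3, r4, r5, r6} and M2 accepts in {t0, t1, t3}; no reachable pair has both components accepting, so no string drives both machines to acceptance simultaneously and L(M1) ∩ L(M2) = ∅.
So no string is accepted by both, and the intersection is empty.

Yes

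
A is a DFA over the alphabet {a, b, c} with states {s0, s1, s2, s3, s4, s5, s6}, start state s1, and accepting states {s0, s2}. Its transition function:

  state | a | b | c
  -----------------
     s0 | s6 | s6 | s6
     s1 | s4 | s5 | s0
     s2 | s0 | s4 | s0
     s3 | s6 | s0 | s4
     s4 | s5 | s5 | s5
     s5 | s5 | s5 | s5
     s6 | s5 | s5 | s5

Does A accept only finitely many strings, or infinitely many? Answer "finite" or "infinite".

The useful states (reachable from s1 and able to reach an accepting state) are {s0, s1}.
Restricted to these states the transition graph has no cycle, so every accepting path has bounded length and L is finite.

finite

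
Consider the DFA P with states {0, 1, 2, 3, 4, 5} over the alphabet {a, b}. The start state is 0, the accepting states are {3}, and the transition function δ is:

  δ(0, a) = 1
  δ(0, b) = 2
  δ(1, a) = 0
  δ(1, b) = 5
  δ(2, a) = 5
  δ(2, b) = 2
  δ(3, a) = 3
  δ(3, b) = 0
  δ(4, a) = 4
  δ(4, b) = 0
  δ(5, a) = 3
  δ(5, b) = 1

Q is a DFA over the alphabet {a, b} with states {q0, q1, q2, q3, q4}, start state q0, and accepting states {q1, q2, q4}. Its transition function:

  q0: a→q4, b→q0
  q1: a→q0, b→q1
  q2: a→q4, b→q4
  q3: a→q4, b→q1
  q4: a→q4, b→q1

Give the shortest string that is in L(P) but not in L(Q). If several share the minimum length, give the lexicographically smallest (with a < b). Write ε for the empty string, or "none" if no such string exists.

aba

The string aba is accepted by P but not by Q.
No shorter string lies in the difference, and aba is the lexicographically first length-3 string in L(P) \ L(Q).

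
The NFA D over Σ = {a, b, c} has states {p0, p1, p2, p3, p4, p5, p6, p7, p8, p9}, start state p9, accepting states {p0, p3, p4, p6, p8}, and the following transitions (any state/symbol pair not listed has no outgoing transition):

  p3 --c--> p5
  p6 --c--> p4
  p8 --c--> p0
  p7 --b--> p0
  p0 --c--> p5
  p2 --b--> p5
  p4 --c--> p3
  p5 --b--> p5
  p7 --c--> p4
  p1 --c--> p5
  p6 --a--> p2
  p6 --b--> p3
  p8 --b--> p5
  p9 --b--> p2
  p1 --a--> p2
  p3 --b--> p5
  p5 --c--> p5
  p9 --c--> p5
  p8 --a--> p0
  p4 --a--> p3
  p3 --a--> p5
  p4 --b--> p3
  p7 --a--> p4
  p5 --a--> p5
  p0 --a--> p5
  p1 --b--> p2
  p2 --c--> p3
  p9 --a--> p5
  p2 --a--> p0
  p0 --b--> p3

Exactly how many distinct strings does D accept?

The useful subgraph on states {p0, p2, p3, p9} is acyclic, so L(D) is finite; the longest accepting path visits 4 useful states, giving maximum string length 3.
Counting accepting paths from p9 by length: 2 of length 2, 1 of length 3. Total 3.

3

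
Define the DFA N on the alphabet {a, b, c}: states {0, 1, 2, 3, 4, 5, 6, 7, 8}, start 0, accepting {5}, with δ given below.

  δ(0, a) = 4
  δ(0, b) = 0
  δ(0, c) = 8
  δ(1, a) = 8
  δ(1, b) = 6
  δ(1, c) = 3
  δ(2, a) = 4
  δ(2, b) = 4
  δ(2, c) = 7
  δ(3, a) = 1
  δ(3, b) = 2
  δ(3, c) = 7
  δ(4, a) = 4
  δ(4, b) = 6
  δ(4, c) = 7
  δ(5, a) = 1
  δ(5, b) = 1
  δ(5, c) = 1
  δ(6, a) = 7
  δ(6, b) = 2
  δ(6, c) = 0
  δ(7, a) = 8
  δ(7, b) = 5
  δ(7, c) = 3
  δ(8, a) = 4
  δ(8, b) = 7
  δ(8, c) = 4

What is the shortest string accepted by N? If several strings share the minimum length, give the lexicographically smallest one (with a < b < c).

acb

A breadth-first search from 0 reaches an accepting state first via the path 0 → 4 → 7 → 5 on input acb.
No string of length < 3 is accepted (BFS exhausts all shorter strings without reaching an accepting state), and acb is the lexicographically least accepting string of length 3.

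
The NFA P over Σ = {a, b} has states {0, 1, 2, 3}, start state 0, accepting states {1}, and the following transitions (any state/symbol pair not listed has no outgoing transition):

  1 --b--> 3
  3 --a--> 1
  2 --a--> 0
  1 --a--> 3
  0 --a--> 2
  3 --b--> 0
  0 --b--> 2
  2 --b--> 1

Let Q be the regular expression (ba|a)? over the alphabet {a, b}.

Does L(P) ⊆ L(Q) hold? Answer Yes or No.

No

The string ab is in L(P) but not in L(Q).
So L(P) ⊄ L(Q).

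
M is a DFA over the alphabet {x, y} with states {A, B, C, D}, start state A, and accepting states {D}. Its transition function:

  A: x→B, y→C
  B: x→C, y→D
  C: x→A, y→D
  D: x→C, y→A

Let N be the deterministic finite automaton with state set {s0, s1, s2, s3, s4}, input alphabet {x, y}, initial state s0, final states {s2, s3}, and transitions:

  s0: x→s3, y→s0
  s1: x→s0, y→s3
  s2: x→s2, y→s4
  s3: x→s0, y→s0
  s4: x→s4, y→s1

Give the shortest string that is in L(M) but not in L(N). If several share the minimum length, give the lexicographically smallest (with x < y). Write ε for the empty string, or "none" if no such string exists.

xy

The string xy is accepted by M but not by N.
No shorter string lies in the difference, and xy is the lexicographically first length-2 string in L(M) \ L(N).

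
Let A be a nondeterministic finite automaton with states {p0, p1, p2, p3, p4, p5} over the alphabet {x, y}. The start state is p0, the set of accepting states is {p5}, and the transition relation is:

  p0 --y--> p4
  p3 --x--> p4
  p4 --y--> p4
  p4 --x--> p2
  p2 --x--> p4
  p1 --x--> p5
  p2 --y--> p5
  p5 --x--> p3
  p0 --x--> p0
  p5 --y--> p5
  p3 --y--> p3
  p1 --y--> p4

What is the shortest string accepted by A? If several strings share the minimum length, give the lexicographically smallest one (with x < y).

A breadth-first search from p0 reaches an accepting state first via the path p0 → p4 → p2 → p5 on input yxy.
No string of length < 3 is accepted (BFS exhausts all shorter strings without reaching an accepting state), and yxy is the lexicographically least accepting string of length 3.

yxy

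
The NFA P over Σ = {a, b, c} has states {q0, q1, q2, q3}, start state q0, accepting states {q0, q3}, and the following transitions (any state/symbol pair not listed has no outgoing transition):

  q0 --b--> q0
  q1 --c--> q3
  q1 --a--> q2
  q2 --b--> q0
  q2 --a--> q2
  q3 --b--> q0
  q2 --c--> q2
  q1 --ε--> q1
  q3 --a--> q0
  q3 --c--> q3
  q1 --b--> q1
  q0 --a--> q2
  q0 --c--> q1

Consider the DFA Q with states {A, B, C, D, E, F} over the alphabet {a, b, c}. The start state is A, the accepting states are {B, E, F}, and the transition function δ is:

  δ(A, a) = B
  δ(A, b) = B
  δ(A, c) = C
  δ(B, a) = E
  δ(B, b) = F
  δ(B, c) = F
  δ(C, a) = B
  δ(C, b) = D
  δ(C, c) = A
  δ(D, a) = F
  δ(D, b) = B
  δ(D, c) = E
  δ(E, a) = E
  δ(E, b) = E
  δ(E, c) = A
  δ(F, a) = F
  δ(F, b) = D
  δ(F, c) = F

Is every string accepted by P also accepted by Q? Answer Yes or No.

The empty string ε is in L(P) but not in L(Q).
So L(P) ⊄ L(Q).

No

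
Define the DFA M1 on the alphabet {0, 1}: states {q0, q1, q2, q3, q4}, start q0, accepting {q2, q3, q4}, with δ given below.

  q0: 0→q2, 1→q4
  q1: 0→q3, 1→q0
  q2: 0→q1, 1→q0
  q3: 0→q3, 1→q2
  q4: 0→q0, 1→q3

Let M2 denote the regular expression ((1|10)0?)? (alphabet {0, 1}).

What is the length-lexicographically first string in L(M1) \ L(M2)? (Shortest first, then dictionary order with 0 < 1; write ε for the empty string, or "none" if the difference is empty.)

0

The string 0 is accepted by M1 but not by M2.
No shorter string lies in the difference, and 0 is the lexicographically first length-1 string in L(M1) \ L(M2).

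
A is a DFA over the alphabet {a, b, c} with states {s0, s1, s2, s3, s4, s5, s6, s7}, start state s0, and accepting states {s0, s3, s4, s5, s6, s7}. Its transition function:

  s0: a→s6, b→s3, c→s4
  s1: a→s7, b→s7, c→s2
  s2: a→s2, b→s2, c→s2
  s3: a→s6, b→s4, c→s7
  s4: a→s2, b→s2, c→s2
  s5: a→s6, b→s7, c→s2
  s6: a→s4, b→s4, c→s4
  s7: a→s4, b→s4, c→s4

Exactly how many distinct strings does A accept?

16

The useful subgraph on states {s0, s3, s4, s6, s7} is acyclic, so L(A) is finite; the longest accepting path visits 4 useful states, giving maximum string length 3.
Counting accepting paths from s0 by length: 1 of length 0, 3 of length 1, 6 of length 2, 6 of length 3. Total 16.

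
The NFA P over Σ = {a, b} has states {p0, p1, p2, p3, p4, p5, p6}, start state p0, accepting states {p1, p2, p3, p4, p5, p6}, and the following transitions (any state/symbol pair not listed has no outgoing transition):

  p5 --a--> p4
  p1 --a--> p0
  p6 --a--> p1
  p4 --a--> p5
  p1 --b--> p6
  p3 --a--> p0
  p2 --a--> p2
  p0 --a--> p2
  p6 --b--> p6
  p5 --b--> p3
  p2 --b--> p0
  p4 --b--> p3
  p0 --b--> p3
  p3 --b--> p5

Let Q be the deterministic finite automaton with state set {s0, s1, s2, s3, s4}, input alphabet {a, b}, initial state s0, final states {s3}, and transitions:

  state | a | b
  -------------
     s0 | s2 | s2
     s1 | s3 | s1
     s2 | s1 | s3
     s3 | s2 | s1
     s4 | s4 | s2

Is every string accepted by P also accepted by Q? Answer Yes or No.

The string a is in L(P) but not in L(Q).
So L(P) ⊄ L(Q).

No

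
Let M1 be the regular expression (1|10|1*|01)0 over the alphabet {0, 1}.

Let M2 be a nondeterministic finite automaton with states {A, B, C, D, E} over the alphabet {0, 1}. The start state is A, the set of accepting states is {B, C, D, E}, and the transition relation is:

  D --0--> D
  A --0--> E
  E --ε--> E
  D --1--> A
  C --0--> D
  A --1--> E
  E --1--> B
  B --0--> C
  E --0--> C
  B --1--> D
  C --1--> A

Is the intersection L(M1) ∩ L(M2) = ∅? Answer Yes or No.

No

The string 0 is accepted by both M1 and M2.
Hence L(M1) ∩ L(M2) ≠ ∅.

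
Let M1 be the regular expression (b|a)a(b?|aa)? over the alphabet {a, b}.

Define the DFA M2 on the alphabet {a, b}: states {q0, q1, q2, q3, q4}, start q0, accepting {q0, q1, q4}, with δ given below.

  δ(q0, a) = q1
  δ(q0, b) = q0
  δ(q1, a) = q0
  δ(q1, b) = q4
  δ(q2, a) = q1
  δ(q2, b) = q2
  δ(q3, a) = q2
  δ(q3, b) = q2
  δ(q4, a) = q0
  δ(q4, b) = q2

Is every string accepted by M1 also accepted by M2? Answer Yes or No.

Converting the expression M1 to a DFA (subset construction, then merging equivalent states) gives the minimal DFA with states {r0, r1, r2, r3, r4, r5}, start state r0, accepting states {r2, r5} and transitions r0: a→r1, b→r1; r1: a→r2, b→r3; r2: a→r4, b→r5; r3: a→r3, b→r3; r4: a→r5, b→r3; r5: a→r3, b→r3.
Exploring the product automaton M1 × M2 from the start pair (r0, q0), following both machines on each input symbol, reaches 14 state pairs: (r0, q0), (r1, q1), (r1, q0), (r2, q0), (r3, q4), (r2, q1), (r3, q0), (r4, q1), (r5, q0), (r3, q2), (r4, q0), (r5, q4), (r3, q1), (r5, q1).
M1 accepts in {r2, r5} and M2 accepts in {q0, q1, q4}. The reachable pairs whose M1-component is accepting are (r2, q0), (r2, q1), (r5, q0), (r5, q4), (r5, q1); in each of them the M2-component is accepting too, so the product for L(M1) \ L(M2) (M1-component accepting, M2-component rejecting) has no reachable accepting pair and the difference is empty.
Hence every string in L(M1) is also in L(M2).

Yes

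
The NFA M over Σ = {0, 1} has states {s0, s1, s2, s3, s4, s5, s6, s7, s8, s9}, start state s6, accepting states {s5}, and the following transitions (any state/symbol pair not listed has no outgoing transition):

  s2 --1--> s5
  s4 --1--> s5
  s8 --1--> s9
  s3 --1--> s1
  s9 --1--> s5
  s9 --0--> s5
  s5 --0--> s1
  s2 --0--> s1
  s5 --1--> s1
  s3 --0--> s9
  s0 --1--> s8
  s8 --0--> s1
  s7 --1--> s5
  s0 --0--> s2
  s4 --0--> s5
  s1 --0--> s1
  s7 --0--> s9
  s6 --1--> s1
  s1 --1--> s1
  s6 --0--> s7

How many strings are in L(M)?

The useful subgraph on states {s5, s6, s7, s9} is acyclic, so L(M) is finite; the longest accepting path visits 4 useful states, giving maximum string length 3.
Counting accepting paths from s6 by length: 1 of length 2, 2 of length 3. Total 3.

3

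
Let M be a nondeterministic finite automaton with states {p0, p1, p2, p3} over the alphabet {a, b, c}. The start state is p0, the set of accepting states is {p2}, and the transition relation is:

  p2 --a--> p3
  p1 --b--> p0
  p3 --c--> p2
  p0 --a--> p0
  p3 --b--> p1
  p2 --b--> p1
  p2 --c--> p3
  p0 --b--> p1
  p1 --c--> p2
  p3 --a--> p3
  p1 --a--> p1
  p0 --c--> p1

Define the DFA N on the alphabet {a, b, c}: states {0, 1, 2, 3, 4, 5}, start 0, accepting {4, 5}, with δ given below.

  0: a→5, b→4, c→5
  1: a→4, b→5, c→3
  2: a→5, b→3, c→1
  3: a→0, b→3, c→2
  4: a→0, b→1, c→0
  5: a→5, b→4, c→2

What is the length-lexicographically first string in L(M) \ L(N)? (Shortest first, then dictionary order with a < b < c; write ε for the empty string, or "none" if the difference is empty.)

bc

The string bc is accepted by M but not by N.
No shorter string lies in the difference, and bc is the lexicographically first length-2 string in L(M) \ L(N).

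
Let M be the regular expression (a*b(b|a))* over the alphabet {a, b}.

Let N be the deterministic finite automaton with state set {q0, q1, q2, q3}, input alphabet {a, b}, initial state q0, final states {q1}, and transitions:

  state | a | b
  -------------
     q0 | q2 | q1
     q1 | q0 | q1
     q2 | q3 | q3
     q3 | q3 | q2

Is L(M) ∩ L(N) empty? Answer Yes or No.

The string bb is accepted by both M and N.
Hence L(M) ∩ L(N) ≠ ∅.

No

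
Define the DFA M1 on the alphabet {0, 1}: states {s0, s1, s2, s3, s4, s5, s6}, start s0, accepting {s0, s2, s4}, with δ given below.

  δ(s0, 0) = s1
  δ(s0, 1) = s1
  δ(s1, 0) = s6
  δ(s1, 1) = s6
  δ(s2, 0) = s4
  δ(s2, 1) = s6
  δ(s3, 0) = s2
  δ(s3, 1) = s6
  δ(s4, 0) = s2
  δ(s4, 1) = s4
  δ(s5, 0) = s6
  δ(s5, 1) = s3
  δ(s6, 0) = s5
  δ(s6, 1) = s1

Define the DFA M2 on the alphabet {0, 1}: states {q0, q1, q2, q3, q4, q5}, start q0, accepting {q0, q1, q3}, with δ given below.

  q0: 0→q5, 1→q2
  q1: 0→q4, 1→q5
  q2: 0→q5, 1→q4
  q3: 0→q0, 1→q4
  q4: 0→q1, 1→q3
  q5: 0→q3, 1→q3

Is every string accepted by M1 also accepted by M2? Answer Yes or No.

No

The string 00010 is in L(M1) but not in L(M2).
So L(M1) ⊄ L(M2).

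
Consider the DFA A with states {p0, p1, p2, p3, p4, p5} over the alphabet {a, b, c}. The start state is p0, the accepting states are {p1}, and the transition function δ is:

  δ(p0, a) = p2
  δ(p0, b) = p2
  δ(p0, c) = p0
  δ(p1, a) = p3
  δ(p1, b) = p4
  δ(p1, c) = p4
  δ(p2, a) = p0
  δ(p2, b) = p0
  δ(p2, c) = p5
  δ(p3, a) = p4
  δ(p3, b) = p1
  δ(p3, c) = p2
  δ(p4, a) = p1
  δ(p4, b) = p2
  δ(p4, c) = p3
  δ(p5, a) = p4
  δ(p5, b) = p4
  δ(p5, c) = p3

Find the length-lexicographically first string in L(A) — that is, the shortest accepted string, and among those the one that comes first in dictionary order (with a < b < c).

acaa

A breadth-first search from p0 reaches an accepting state first via the path p0 → p2 → p5 → p4 → p1 on input acaa.
No string of length < 4 is accepted (BFS exhausts all shorter strings without reaching an accepting state), and acaa is the lexicographically least accepting string of length 4.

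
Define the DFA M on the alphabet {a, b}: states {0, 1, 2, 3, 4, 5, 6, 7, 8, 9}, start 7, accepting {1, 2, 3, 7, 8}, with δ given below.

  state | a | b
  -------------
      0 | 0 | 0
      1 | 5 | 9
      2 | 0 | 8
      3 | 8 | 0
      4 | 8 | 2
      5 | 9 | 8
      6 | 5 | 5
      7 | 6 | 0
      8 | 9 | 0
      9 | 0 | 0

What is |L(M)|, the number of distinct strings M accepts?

3

The useful subgraph on states {5, 6, 7, 8} is acyclic, so L(M) is finite; the longest accepting path visits 4 useful states, giving maximum string length 3.
Counting accepting paths from 7 by length: 1 of length 0, 2 of length 3. Total 3.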